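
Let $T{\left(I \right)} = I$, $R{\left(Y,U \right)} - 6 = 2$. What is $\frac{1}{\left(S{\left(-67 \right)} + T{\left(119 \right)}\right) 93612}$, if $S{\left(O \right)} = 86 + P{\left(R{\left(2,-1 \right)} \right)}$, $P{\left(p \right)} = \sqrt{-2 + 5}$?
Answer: $\frac{205}{3933763464} - \frac{\sqrt{3}}{3933763464} \approx 5.1673 \cdot 10^{-8}$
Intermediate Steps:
$R{\left(Y,U \right)} = 8$ ($R{\left(Y,U \right)} = 6 + 2 = 8$)
$P{\left(p \right)} = \sqrt{3}$
$S{\left(O \right)} = 86 + \sqrt{3}$
$\frac{1}{\left(S{\left(-67 \right)} + T{\left(119 \right)}\right) 93612} = \frac{1}{\left(\left(86 + \sqrt{3}\right) + 119\right) 93612} = \frac{1}{205 + \sqrt{3}} \cdot \frac{1}{93612} = \frac{1}{93612 \left(205 + \sqrt{3}\right)}$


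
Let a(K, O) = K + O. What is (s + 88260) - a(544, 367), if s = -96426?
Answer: -9077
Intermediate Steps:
(s + 88260) - a(544, 367) = (-96426 + 88260) - (544 + 367) = -8166 - 1*911 = -8166 - 911 = -9077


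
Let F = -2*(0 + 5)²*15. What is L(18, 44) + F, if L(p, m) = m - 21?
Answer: -727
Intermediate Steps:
L(p, m) = -21 + m
F = -750 (F = -2*5²*15 = -2*25*15 = -50*15 = -750)
L(18, 44) + F = (-21 + 44) - 750 = 23 - 750 = -727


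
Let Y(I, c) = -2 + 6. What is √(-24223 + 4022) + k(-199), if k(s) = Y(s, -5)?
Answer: 4 + I*√20201 ≈ 4.0 + 142.13*I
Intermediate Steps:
Y(I, c) = 4
k(s) = 4
√(-24223 + 4022) + k(-199) = √(-24223 + 4022) + 4 = √(-20201) + 4 = I*√20201 + 4 = 4 + I*√20201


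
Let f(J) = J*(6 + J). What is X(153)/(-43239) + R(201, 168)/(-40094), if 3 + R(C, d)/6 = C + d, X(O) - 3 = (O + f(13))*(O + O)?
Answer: -833763121/288937411 ≈ -2.8856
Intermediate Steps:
X(O) = 3 + 2*O*(247 + O) (X(O) = 3 + (O + 13*(6 + 13))*(O + O) = 3 + (O + 13*19)*(2*O) = 3 + (O + 247)*(2*O) = 3 + (247 + O)*(2*O) = 3 + 2*O*(247 + O))
R(C, d) = -18 + 6*C + 6*d (R(C, d) = -18 + 6*(C + d) = -18 + (6*C + 6*d) = -18 + 6*C + 6*d)
X(153)/(-43239) + R(201, 168)/(-40094) = (3 + 2*153**2 + 494*153)/(-43239) + (-18 + 6*201 + 6*168)/(-40094) = (3 + 2*23409 + 75582)*(-1/43239) + (-18 + 1206 + 1008)*(-1/40094) = (3 + 46818 + 75582)*(-1/43239) + 2196*(-1/40094) = 122403*(-1/43239) - 1098/20047 = -40801/14413 - 1098/20047 = -833763121/288937411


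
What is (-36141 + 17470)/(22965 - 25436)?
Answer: 18671/2471 ≈ 7.5561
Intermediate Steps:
(-36141 + 17470)/(22965 - 25436) = -18671/(-2471) = -18671*(-1/2471) = 18671/2471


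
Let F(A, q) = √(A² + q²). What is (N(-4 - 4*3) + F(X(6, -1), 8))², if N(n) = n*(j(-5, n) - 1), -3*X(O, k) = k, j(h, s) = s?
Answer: (816 + √577)²/9 ≈ 78404.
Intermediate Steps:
X(O, k) = -k/3
N(n) = n*(-1 + n) (N(n) = n*(n - 1) = n*(-1 + n))
(N(-4 - 4*3) + F(X(6, -1), 8))² = ((-4 - 4*3)*(-1 + (-4 - 4*3)) + √((-⅓*(-1))² + 8²))² = ((-4 - 12)*(-1 + (-4 - 12)) + √((⅓)² + 64))² = (-16*(-1 - 16) + √(⅑ + 64))² = (-16*(-17) + √(577/9))² = (272 + √577/3)²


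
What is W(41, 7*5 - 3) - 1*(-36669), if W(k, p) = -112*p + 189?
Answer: 33274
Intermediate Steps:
W(k, p) = 189 - 112*p
W(41, 7*5 - 3) - 1*(-36669) = (189 - 112*(7*5 - 3)) - 1*(-36669) = (189 - 112*(35 - 3)) + 36669 = (189 - 112*32) + 36669 = (189 - 3584) + 36669 = -3395 + 36669 = 33274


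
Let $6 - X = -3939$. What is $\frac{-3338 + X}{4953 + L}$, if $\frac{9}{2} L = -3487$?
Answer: $\frac{5463}{37603} \approx 0.14528$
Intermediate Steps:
$X = 3945$ ($X = 6 - -3939 = 6 + 3939 = 3945$)
$L = - \frac{6974}{9}$ ($L = \frac{2}{9} \left(-3487\right) = - \frac{6974}{9} \approx -774.89$)
$\frac{-3338 + X}{4953 + L} = \frac{-3338 + 3945}{4953 - \frac{6974}{9}} = \frac{607}{\frac{37603}{9}} = 607 \cdot \frac{9}{37603} = \frac{5463}{37603}$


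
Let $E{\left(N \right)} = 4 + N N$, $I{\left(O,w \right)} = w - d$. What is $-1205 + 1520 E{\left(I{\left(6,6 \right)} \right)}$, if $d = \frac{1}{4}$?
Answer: $55130$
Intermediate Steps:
$d = \frac{1}{4} \approx 0.25$
$I{\left(O,w \right)} = - \frac{1}{4} + w$ ($I{\left(O,w \right)} = w - \frac{1}{4} = - \frac{1}{4} + w$)
$E{\left(N \right)} = 4 + N^{2}$
$-1205 + 1520 E{\left(I{\left(6,6 \right)} \right)} = -1205 + 1520 \left(4 + \left(- \frac{1}{4} + 6\right)^{2}\right) = -1205 + 1520 \left(4 + \left(\frac{23}{4}\right)^{2}\right) = -1205 + 1520 \left(4 + \frac{529}{16}\right) = -1205 + 1520 \cdot \frac{593}{16} = -1205 + 56335 = 55130$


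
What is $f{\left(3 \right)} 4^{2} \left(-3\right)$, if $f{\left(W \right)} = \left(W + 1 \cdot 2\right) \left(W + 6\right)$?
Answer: $-2160$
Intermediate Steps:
$f{\left(W \right)} = \left(2 + W\right) \left(6 + W\right)$ ($f{\left(W \right)} = \left(W + 2\right) \left(6 + W\right) = \left(2 + W\right) \left(6 + W\right)$)
$f{\left(3 \right)} 4^{2} \left(-3\right) = \left(12 + 3^{2} + 8 \cdot 3\right) 4^{2} \left(-3\right) = \left(12 + 9 + 24\right) 16 \left(-3\right) = 45 \cdot 16 \left(-3\right) = 720 \left(-3\right) = -2160$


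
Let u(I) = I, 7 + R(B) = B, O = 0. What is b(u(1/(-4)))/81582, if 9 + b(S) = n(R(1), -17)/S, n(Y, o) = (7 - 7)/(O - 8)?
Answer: -3/27194 ≈ -0.00011032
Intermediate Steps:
R(B) = -7 + B
n(Y, o) = 0 (n(Y, o) = (7 - 7)/(0 - 8) = 0/(-8) = 0*(-⅛) = 0)
b(S) = -9 (b(S) = -9 + 0/S = -9 + 0 = -9)
b(u(1/(-4)))/81582 = -9/81582 = -9*1/81582 = -3/27194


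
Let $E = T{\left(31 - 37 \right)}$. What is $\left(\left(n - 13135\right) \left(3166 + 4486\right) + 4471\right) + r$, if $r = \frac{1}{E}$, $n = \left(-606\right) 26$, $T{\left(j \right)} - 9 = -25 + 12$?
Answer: $- \frac{884277845}{4} \approx -2.2107 \cdot 10^{8}$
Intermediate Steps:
$T{\left(j \right)} = -4$ ($T{\left(j \right)} = 9 + \left(-25 + 12\right) = 9 - 13 = -4$)
$E = -4$
$n = -15756$
$r = - \frac{1}{4}$ ($r = \frac{1}{-4} = - \frac{1}{4} \approx -0.25$)
$\left(\left(n - 13135\right) \left(3166 + 4486\right) + 4471\right) + r = \left(\left(-15756 - 13135\right) \left(3166 + 4486\right) + 4471\right) - \frac{1}{4} = \left(\left(-28891\right) 7652 + 4471\right) - \frac{1}{4} = \left(-221073932 + 4471\right) - \frac{1}{4} = -221069461 - \frac{1}{4} = - \frac{884277845}{4}$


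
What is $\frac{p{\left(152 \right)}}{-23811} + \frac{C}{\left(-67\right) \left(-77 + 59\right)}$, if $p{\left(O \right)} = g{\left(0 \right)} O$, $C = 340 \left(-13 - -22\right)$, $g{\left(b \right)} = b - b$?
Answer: $\frac{170}{67} \approx 2.5373$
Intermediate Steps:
$g{\left(b \right)} = 0$
$C = 3060$ ($C = 340 \left(-13 + 22\right) = 340 \cdot 9 = 3060$)
$p{\left(O \right)} = 0$ ($p{\left(O \right)} = 0 O = 0$)
$\frac{p{\left(152 \right)}}{-23811} + \frac{C}{\left(-67\right) \left(-77 + 59\right)} = \frac{0}{-23811} + \frac{3060}{\left(-67\right) \left(-77 + 59\right)} = 0 \left(- \frac{1}{23811}\right) + \frac{3060}{\left(-67\right) \left(-18\right)} = 0 + \frac{3060}{1206} = 0 + 3060 \cdot \frac{1}{1206} = 0 + \frac{170}{67} = \frac{170}{67}$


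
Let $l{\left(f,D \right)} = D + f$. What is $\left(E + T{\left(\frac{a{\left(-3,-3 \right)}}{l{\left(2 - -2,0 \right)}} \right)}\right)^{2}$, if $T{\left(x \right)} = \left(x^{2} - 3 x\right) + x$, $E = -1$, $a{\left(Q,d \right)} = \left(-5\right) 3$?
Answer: $\frac{108241}{256} \approx 422.82$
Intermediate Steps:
$a{\left(Q,d \right)} = -15$
$T{\left(x \right)} = x^{2} - 2 x$
$\left(E + T{\left(\frac{a{\left(-3,-3 \right)}}{l{\left(2 - -2,0 \right)}} \right)}\right)^{2} = \left(-1 + - \frac{15}{0 + \left(2 - -2\right)} \left(-2 - \frac{15}{0 + \left(2 - -2\right)}\right)\right)^{2} = \left(-1 + - \frac{15}{0 + \left(2 + 2\right)} \left(-2 - \frac{15}{0 + \left(2 + 2\right)}\right)\right)^{2} = \left(-1 + - \frac{15}{0 + 4} \left(-2 - \frac{15}{0 + 4}\right)\right)^{2} = \left(-1 + - \frac{15}{4} \left(-2 - \frac{15}{4}\right)\right)^{2} = \left(-1 + \left(-15\right) \frac{1}{4} \left(-2 - \frac{15}{4}\right)\right)^{2} = \left(-1 - \frac{15 \left(-2 - \frac{15}{4}\right)}{4}\right)^{2} = \left(-1 - - \frac{345}{16}\right)^{2} = \left(-1 + \frac{345}{16}\right)^{2} = \left(\frac{329}{16}\right)^{2} = \frac{108241}{256}$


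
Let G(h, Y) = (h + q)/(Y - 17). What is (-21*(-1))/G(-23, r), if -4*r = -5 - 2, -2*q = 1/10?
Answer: 6405/461 ≈ 13.894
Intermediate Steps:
q = -1/20 (q = -1/2/10 = -1/2*1/10 = -1/20 ≈ -0.050000)
r = 7/4 (r = -(-5 - 2)/4 = -1/4*(-7) = 7/4 ≈ 1.7500)
G(h, Y) = (-1/20 + h)/(-17 + Y) (G(h, Y) = (h - 1/20)/(Y - 17) = (-1/20 + h)/(-17 + Y))
(-21*(-1))/G(-23, r) = (-21*(-1))/(((-1/20 - 23)/(-17 + 7/4))) = 21/((-461/20/(-61/4))) = 21/((-4/61*(-461/20))) = 21/(461/305) = 21*(305/461) = 6405/461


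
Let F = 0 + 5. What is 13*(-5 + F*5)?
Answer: 260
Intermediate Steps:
F = 5
13*(-5 + F*5) = 13*(-5 + 5*5) = 13*(-5 + 25) = 13*20 = 260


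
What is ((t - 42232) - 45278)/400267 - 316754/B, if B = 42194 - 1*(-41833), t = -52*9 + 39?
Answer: -134175423671/33633235209 ≈ -3.9894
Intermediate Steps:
t = -429 (t = -468 + 39 = -429)
B = 84027 (B = 42194 + 41833 = 84027)
((t - 42232) - 45278)/400267 - 316754/B = ((-429 - 42232) - 45278)/400267 - 316754/84027 = (-42661 - 45278)*(1/400267) - 316754*1/84027 = -87939*1/400267 - 316754/84027 = -87939/400267 - 316754/84027 = -134175423671/33633235209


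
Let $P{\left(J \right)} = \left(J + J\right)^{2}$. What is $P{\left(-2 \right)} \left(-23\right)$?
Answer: $-368$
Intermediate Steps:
$P{\left(J \right)} = 4 J^{2}$ ($P{\left(J \right)} = \left(2 J\right)^{2} = 4 J^{2}$)
$P{\left(-2 \right)} \left(-23\right) = 4 \left(-2\right)^{2} \left(-23\right) = 4 \cdot 4 \left(-23\right) = 16 \left(-23\right) = -368$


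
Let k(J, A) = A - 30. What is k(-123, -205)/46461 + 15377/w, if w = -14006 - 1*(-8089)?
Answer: -715821292/274909737 ≈ -2.6038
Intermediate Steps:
k(J, A) = -30 + A
w = -5917 (w = -14006 + 8089 = -5917)
k(-123, -205)/46461 + 15377/w = (-30 - 205)/46461 + 15377/(-5917) = -235*1/46461 + 15377*(-1/5917) = -235/46461 - 15377/5917 = -715821292/274909737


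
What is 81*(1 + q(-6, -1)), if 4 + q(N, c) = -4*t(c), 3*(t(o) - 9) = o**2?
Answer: -3267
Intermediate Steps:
t(o) = 9 + o**2/3
q(N, c) = -40 - 4*c**2/3 (q(N, c) = -4 - 4*(9 + c**2/3) = -4 + (-36 - 4*c**2/3) = -40 - 4*c**2/3)
81*(1 + q(-6, -1)) = 81*(1 + (-40 - 4/3*(-1)**2)) = 81*(1 + (-40 - 4/3*1)) = 81*(1 + (-40 - 4/3)) = 81*(1 - 124/3) = 81*(-121/3) = -3267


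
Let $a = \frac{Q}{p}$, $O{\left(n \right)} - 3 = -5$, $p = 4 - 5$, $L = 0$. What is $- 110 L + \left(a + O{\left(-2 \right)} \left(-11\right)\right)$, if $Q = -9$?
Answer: $31$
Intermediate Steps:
$p = -1$ ($p = 4 - 5 = -1$)
$O{\left(n \right)} = -2$ ($O{\left(n \right)} = 3 - 5 = -2$)
$a = 9$ ($a = - \frac{9}{-1} = \left(-9\right) \left(-1\right) = 9$)
$- 110 L + \left(a + O{\left(-2 \right)} \left(-11\right)\right) = \left(-110\right) 0 + \left(9 - -22\right) = 0 + \left(9 + 22\right) = 0 + 31 = 31$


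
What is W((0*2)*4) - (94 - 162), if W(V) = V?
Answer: 68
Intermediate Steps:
W((0*2)*4) - (94 - 162) = (0*2)*4 - (94 - 162) = 0*4 - 1*(-68) = 0 + 68 = 68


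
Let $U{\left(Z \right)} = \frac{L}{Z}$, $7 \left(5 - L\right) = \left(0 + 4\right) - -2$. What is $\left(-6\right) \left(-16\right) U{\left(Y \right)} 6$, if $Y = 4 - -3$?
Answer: $\frac{16704}{49} \approx 340.9$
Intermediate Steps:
$L = \frac{29}{7}$ ($L = 5 - \frac{\left(0 + 4\right) - -2}{7} = 5 - \frac{4 + 2}{7} = 5 - \frac{6}{7} = \frac{29}{7} \approx 4.1429$)
$Y = 7$ ($Y = 4 + 3 = 7$)
$U{\left(Z \right)} = \frac{29}{7 Z}$
$\left(-6\right) \left(-16\right) U{\left(Y \right)} 6 = \left(-6\right) \left(-16\right) \frac{29}{7 \cdot 7} \cdot 6 = 96 \cdot \frac{29}{7} \cdot \frac{1}{7} \cdot 6 = 96 \cdot \frac{29}{49} \cdot 6 = 96 \cdot \frac{174}{49} = \frac{16704}{49}$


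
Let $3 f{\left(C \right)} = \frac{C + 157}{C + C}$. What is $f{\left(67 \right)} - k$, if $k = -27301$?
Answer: $\frac{5487613}{201} \approx 27302.0$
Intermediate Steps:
$f{\left(C \right)} = \frac{157 + C}{6 C}$ ($f{\left(C \right)} = \frac{\left(C + 157\right) \frac{1}{C + C}}{3} = \frac{\left(157 + C\right) \frac{1}{2 C}}{3} = \frac{\frac{1}{2} \frac{1}{C} \left(157 + C\right)}{3} = \frac{157 + C}{6 C}$)
$f{\left(67 \right)} - k = \frac{157 + 67}{6 \cdot 67} - -27301 = \frac{1}{6} \cdot \frac{1}{67} \cdot 224 + 27301 = \frac{112}{201} + 27301 = \frac{5487613}{201}$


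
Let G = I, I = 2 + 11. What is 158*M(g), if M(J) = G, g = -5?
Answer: 2054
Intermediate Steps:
I = 13
G = 13
M(J) = 13
158*M(g) = 158*13 = 2054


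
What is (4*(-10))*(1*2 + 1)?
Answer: -120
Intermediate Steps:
(4*(-10))*(1*2 + 1) = -40*(2 + 1) = -40*3 = -120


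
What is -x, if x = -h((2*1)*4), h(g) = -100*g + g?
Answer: -792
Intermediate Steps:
h(g) = -99*g
x = 792 (x = -(-99)*(2*1)*4 = -(-99)*2*4 = -(-99)*8 = -1*(-792) = 792)
-x = -1*792 = -792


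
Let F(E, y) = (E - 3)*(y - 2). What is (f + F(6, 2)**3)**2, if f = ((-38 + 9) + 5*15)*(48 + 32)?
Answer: 13542400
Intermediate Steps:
F(E, y) = (-3 + E)*(-2 + y)
f = 3680 (f = (-29 + 75)*80 = 46*80 = 3680)
(f + F(6, 2)**3)**2 = (3680 + (6 - 3*2 - 2*6 + 6*2)**3)**2 = (3680 + (6 - 6 - 12 + 12)**3)**2 = (3680 + 0**3)**2 = (3680 + 0)**2 = 3680**2 = 13542400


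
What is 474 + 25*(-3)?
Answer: 399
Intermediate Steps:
474 + 25*(-3) = 474 - 75 = 399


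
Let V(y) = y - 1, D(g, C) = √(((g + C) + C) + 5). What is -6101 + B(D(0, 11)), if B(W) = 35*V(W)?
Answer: -6136 + 105*√3 ≈ -5954.1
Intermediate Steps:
D(g, C) = √(5 + g + 2*C) (D(g, C) = √(((C + g) + C) + 5) = √((g + 2*C) + 5) = √(5 + g + 2*C))
V(y) = -1 + y
B(W) = -35 + 35*W (B(W) = 35*(-1 + W) = -35 + 35*W)
-6101 + B(D(0, 11)) = -6101 + (-35 + 35*√(5 + 0 + 2*11)) = -6101 + (-35 + 35*√(5 + 0 + 22)) = -6101 + (-35 + 35*√27) = -6101 + (-35 + 35*(3*√3)) = -6101 + (-35 + 105*√3) = -6136 + 105*√3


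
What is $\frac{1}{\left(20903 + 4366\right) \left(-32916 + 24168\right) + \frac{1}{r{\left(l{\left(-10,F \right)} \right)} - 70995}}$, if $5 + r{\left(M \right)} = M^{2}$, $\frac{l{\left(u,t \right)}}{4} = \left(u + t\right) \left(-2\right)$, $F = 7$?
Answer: $- \frac{70424}{15567451401889} \approx -4.5238 \cdot 10^{-9}$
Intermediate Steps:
$l{\left(u,t \right)} = - 8 t - 8 u$ ($l{\left(u,t \right)} = 4 \left(u + t\right) \left(-2\right) = 4 \left(t + u\right) \left(-2\right) = 4 \left(- 2 t - 2 u\right) = - 8 t - 8 u$)
$r{\left(M \right)} = -5 + M^{2}$
$\frac{1}{\left(20903 + 4366\right) \left(-32916 + 24168\right) + \frac{1}{r{\left(l{\left(-10,F \right)} \right)} - 70995}} = \frac{1}{\left(20903 + 4366\right) \left(-32916 + 24168\right) + \frac{1}{\left(-5 + \left(\left(-8\right) 7 - -80\right)^{2}\right) - 70995}} = \frac{1}{25269 \left(-8748\right) + \frac{1}{\left(-5 + \left(-56 + 80\right)^{2}\right) - 70995}} = \frac{1}{-221053212 + \frac{1}{\left(-5 + 24^{2}\right) - 70995}} = \frac{1}{-221053212 + \frac{1}{\left(-5 + 576\right) - 70995}} = \frac{1}{-221053212 + \frac{1}{571 - 70995}} = \frac{1}{-221053212 + \frac{1}{-70424}} = \frac{1}{-221053212 - \frac{1}{70424}} = \frac{1}{- \frac{15567451401889}{70424}} = - \frac{70424}{15567451401889}$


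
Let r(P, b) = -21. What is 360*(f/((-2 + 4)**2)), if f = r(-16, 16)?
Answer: -1890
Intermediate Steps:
f = -21
360*(f/((-2 + 4)**2)) = 360*(-21/(-2 + 4)**2) = 360*(-21/(2**2)) = 360*(-21/4) = -1890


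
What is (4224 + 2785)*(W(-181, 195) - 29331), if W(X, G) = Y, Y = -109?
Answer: -206344960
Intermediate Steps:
W(X, G) = -109
(4224 + 2785)*(W(-181, 195) - 29331) = (4224 + 2785)*(-109 - 29331) = 7009*(-29440) = -206344960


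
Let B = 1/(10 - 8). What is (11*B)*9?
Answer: 99/2 ≈ 49.500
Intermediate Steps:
B = ½ (B = 1/2 = ½ ≈ 0.50000)
(11*B)*9 = (11*(½))*9 = (11/2)*9 = 99/2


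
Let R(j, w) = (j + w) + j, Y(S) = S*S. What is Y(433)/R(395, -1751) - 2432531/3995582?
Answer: -751465335889/3839754302 ≈ -195.71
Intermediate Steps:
Y(S) = S²
R(j, w) = w + 2*j
Y(433)/R(395, -1751) - 2432531/3995582 = 433²/(-1751 + 2*395) - 2432531/3995582 = 187489/(-1751 + 790) - 2432531*1/3995582 = 187489/(-961) - 2432531/3995582 = 187489*(-1/961) - 2432531/3995582 = -187489/961 - 2432531/3995582 = -751465335889/3839754302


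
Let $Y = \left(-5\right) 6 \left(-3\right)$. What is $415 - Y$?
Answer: $325$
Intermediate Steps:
$Y = 90$ ($Y = \left(-30\right) \left(-3\right) = 90$)
$415 - Y = 415 - 90 = 325$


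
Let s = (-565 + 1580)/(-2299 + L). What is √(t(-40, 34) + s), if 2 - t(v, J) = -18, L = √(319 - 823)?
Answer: √(20 - 1015/(2299 - 6*I*√14)) ≈ 4.4225 - 0.00049*I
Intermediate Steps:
L = 6*I*√14 (L = √(-504) = 6*I*√14 ≈ 22.45*I)
t(v, J) = 20 (t(v, J) = 2 - 1*(-18) = 2 + 18 = 20)
s = 1015/(-2299 + 6*I*√14) (s = (-565 + 1580)/(-2299 + 6*I*√14) = 1015/(-2299 + 6*I*√14) ≈ -0.44145 - 0.0043108*I)
√(t(-40, 34) + s) = √(20 + (-466697/1057181 - 1218*I*√14/1057181)) = √(20676923/1057181 - 1218*I*√14/1057181)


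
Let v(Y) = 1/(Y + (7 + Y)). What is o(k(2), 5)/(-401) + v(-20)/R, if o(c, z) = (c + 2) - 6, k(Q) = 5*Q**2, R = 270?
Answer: -142961/3572910 ≈ -0.040012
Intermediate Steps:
o(c, z) = -4 + c (o(c, z) = (2 + c) - 6 = -4 + c)
v(Y) = 1/(7 + 2*Y)
o(k(2), 5)/(-401) + v(-20)/R = (-4 + 5*2**2)/(-401) + 1/((7 + 2*(-20))*270) = (-4 + 5*4)*(-1/401) + (1/270)/(7 - 40) = (-4 + 20)*(-1/401) + (1/270)/(-33) = 16*(-1/401) - 1/33*1/270 = -16/401 - 1/8910 = -142961/3572910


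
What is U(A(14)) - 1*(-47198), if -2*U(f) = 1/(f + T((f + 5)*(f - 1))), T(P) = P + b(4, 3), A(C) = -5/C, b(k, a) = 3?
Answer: 33841064/717 ≈ 47198.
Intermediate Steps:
T(P) = 3 + P (T(P) = P + 3 = 3 + P)
U(f) = -1/(2*(3 + f + (-1 + f)*(5 + f))) (U(f) = -1/(2*(f + (3 + (f + 5)*(f - 1)))) = -1/(2*(f + (3 + (5 + f)*(-1 + f)))) = -1/(2*(f + (3 + (-1 + f)*(5 + f)))) = -1/(2*(3 + f + (-1 + f)*(5 + f))))
U(A(14)) - 1*(-47198) = -1/(-4 + 2*(-5/14)² + 10*(-5/14)) - 1*(-47198) = -1/(-4 + 2*(-5*1/14)² + 10*(-5*1/14)) + 47198 = -1/(-4 + 2*(-5/14)² + 10*(-5/14)) + 47198 = -1/(-4 + 2*(25/196) - 25/7) + 47198 = -1/(-4 + 25/98 - 25/7) + 47198 = -1/(-717/98) + 47198 = -1*(-98/717) + 47198 = 98/717 + 47198 = 33841064/717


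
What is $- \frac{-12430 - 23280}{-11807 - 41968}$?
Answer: $- \frac{7142}{10755} \approx -0.66406$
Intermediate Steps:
$- \frac{-12430 - 23280}{-11807 - 41968} = - \frac{-35710}{-53775} = - \frac{\left(-35710\right) \left(-1\right)}{53775} = \left(-1\right) \frac{7142}{10755} = - \frac{7142}{10755}$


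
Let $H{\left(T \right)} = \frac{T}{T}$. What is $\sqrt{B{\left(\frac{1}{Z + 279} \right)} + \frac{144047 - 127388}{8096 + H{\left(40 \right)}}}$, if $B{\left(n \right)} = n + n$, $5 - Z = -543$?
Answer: $\frac{\sqrt{10262466762217}}{2232073} \approx 1.4352$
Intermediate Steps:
$Z = 548$ ($Z = 5 - -543 = 5 + 543 = 548$)
$H{\left(T \right)} = 1$
$B{\left(n \right)} = 2 n$
$\sqrt{B{\left(\frac{1}{Z + 279} \right)} + \frac{144047 - 127388}{8096 + H{\left(40 \right)}}} = \sqrt{\frac{2}{548 + 279} + \frac{144047 - 127388}{8096 + 1}} = \sqrt{\frac{2}{827} + \frac{16659}{8097}} = \sqrt{2 \cdot \frac{1}{827} + 16659 \cdot \frac{1}{8097}} = \sqrt{\frac{2}{827} + \frac{5553}{2699}} = \sqrt{\frac{4597729}{2232073}} = \frac{\sqrt{10262466762217}}{2232073}$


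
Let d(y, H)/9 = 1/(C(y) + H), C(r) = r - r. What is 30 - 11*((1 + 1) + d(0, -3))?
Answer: 41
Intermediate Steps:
C(r) = 0
d(y, H) = 9/H (d(y, H) = 9/(0 + H) = 9/H)
30 - 11*((1 + 1) + d(0, -3)) = 30 - 11*((1 + 1) + 9/(-3)) = 30 - 11*(2 + 9*(-⅓)) = 30 - 11*(2 - 3) = 30 - 11*(-1) = 30 + 11 = 41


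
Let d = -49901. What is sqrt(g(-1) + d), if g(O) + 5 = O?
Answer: I*sqrt(49907) ≈ 223.4*I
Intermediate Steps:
g(O) = -5 + O
sqrt(g(-1) + d) = sqrt((-5 - 1) - 49901) = sqrt(-6 - 49901) = sqrt(-49907) = I*sqrt(49907)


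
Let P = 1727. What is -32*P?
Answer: -55264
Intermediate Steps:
-32*P = -32*1727 = -55264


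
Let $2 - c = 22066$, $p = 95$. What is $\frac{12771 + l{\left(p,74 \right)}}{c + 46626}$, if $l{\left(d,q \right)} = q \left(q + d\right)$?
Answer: $\frac{25277}{24562} \approx 1.0291$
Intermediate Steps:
$c = -22064$ ($c = 2 - 22066 = -22064$)
$l{\left(d,q \right)} = q \left(d + q\right)$
$\frac{12771 + l{\left(p,74 \right)}}{c + 46626} = \frac{12771 + 74 \left(95 + 74\right)}{-22064 + 46626} = \frac{12771 + 74 \cdot 169}{24562} = \left(12771 + 12506\right) \frac{1}{24562} = 25277 \cdot \frac{1}{24562} = \frac{25277}{24562}$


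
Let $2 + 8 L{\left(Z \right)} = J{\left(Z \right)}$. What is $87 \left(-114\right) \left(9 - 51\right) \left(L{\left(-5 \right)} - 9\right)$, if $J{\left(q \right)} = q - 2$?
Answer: $- \frac{8435259}{2} \approx -4.2176 \cdot 10^{6}$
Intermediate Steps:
$J{\left(q \right)} = -2 + q$
$L{\left(Z \right)} = - \frac{1}{2} + \frac{Z}{8}$ ($L{\left(Z \right)} = - \frac{1}{4} + \frac{-2 + Z}{8} = - \frac{1}{4} + \left(- \frac{1}{4} + \frac{Z}{8}\right) = - \frac{1}{2} + \frac{Z}{8}$)
$87 \left(-114\right) \left(9 - 51\right) \left(L{\left(-5 \right)} - 9\right) = 87 \left(-114\right) \left(9 - 51\right) \left(\left(- \frac{1}{2} + \frac{1}{8} \left(-5\right)\right) - 9\right) = - 9918 \left(- 42 \left(\left(- \frac{1}{2} - \frac{5}{8}\right) - 9\right)\right) = - 9918 \left(- 42 \left(- \frac{9}{8} - 9\right)\right) = - 9918 \left(\left(-42\right) \left(- \frac{81}{8}\right)\right) = \left(-9918\right) \frac{1701}{4} = - \frac{8435259}{2}$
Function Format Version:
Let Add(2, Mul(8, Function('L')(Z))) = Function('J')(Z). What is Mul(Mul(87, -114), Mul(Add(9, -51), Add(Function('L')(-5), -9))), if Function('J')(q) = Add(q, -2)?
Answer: Rational(-8435259, 2) ≈ -4.2176e+6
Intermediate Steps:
Function('J')(q) = Add(-2, q)
Function('L')(Z) = Add(Rational(-1, 2), Mul(Rational(1, 8), Z)) (Function('L')(Z) = Add(Rational(-1, 4), Mul(Rational(1, 8), Add(-2, Z))) = Add(Rational(-1, 4), Add(Rational(-1, 4), Mul(Rational(1, 8), Z))) = Add(Rational(-1, 2), Mul(Rational(1, 8), Z)))
Mul(Mul(87, -114), Mul(Add(9, -51), Add(Function('L')(-5), -9))) = Mul(Mul(87, -114), Mul(Add(9, -51), Add(Add(Rational(-1, 2), Mul(Rational(1, 8), -5)), -9))) = Mul(-9918, Mul(-42, Add(Add(Rational(-1, 2), Rational(-5, 8)), -9))) = Mul(-9918, Mul(-42, Add(Rational(-9, 8), -9))) = Mul(-9918, Mul(-42, Rational(-81, 8))) = Mul(-9918, Rational(1701, 4)) = Rational(-8435259, 2)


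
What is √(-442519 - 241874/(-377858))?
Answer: I*√15795324256309806/188929 ≈ 665.22*I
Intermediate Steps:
√(-442519 - 241874/(-377858)) = √(-442519 - 241874*(-1/377858)) = √(-442519 + 120937/188929) = √(-83604551214/188929) = I*√15795324256309806/188929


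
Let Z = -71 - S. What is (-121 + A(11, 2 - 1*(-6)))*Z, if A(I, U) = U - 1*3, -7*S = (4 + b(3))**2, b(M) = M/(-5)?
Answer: 1407776/175 ≈ 8044.4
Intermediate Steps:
b(M) = -M/5 (b(M) = M*(-1/5) = -M/5)
S = -289/175 (S = -(4 - 1/5*3)**2/7 = -(4 - 3/5)**2/7 = -(17/5)**2/7 = -1/7*289/25 = -289/175 ≈ -1.6514)
A(I, U) = -3 + U (A(I, U) = U - 3 = -3 + U)
Z = -12136/175 (Z = -71 - 1*(-289/175) = -71 + 289/175 = -12136/175 ≈ -69.349)
(-121 + A(11, 2 - 1*(-6)))*Z = (-121 + (-3 + (2 - 1*(-6))))*(-12136/175) = (-121 + (-3 + (2 + 6)))*(-12136/175) = (-121 + (-3 + 8))*(-12136/175) = (-121 + 5)*(-12136/175) = -116*(-12136/175) = 1407776/175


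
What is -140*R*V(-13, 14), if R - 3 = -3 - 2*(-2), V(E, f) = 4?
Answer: -2240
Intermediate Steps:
R = 4 (R = 3 + (-3 - 2*(-2)) = 3 + (-3 + 4) = 3 + 1 = 4)
-140*R*V(-13, 14) = -140*4*4 = -560*4 = -1*2240 = -2240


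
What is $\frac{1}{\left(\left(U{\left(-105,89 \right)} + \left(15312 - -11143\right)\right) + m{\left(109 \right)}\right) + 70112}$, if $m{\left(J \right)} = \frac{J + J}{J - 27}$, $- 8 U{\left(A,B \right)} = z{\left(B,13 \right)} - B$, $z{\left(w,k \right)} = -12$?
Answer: $\frac{328}{31678989} \approx 1.0354 \cdot 10^{-5}$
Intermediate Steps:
$U{\left(A,B \right)} = \frac{3}{2} + \frac{B}{8}$ ($U{\left(A,B \right)} = - \frac{-12 - B}{8} = \frac{3}{2} + \frac{B}{8}$)
$m{\left(J \right)} = \frac{2 J}{-27 + J}$
$\frac{1}{\left(\left(U{\left(-105,89 \right)} + \left(15312 - -11143\right)\right) + m{\left(109 \right)}\right) + 70112} = \frac{1}{\left(\left(\left(\frac{3}{2} + \frac{1}{8} \cdot 89\right) + \left(15312 - -11143\right)\right) + 2 \cdot 109 \frac{1}{-27 + 109}\right) + 70112} = \frac{1}{\left(\left(\left(\frac{3}{2} + \frac{89}{8}\right) + \left(15312 + 11143\right)\right) + 2 \cdot 109 \cdot \frac{1}{82}\right) + 70112} = \frac{1}{\left(\left(\frac{101}{8} + 26455\right) + 2 \cdot 109 \cdot \frac{1}{82}\right) + 70112} = \frac{1}{\left(\frac{211741}{8} + \frac{109}{41}\right) + 70112} = \frac{1}{\frac{8682253}{328} + 70112} = \frac{1}{\frac{31678989}{328}} = \frac{328}{31678989}$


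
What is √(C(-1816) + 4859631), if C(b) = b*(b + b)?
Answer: √11455343 ≈ 3384.6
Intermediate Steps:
C(b) = 2*b² (C(b) = b*(2*b) = 2*b²)
√(C(-1816) + 4859631) = √(2*(-1816)² + 4859631) = √(2*3297856 + 4859631) = √(6595712 + 4859631) = √11455343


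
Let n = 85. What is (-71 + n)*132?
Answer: 1848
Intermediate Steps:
(-71 + n)*132 = (-71 + 85)*132 = 14*132 = 1848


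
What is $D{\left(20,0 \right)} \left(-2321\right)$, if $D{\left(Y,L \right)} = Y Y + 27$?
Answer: $-991067$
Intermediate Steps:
$D{\left(Y,L \right)} = 27 + Y^{2}$ ($D{\left(Y,L \right)} = Y^{2} + 27 = 27 + Y^{2}$)
$D{\left(20,0 \right)} \left(-2321\right) = \left(27 + 20^{2}\right) \left(-2321\right) = \left(27 + 400\right) \left(-2321\right) = 427 \left(-2321\right) = -991067$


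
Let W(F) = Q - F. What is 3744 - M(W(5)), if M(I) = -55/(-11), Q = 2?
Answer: 3739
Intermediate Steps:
W(F) = 2 - F
M(I) = 5 (M(I) = -55*(-1/11) = 5)
3744 - M(W(5)) = 3744 - 1*5 = 3744 - 5 = 3739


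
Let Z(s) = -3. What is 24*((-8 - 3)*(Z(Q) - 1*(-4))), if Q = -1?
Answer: -264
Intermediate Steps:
24*((-8 - 3)*(Z(Q) - 1*(-4))) = 24*((-8 - 3)*(-3 - 1*(-4))) = 24*(-11*(-3 + 4)) = 24*(-11*1) = 24*(-11) = -264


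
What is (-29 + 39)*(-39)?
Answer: -390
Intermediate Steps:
(-29 + 39)*(-39) = 10*(-39) = -390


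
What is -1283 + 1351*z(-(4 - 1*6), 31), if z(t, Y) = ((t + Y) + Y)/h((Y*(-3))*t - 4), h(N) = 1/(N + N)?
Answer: -32857603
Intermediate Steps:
h(N) = 1/(2*N)
z(t, Y) = (-8 - 6*Y*t)*(t + 2*Y) (z(t, Y) = ((t + Y) + Y)/((1/(2*((Y*(-3))*t - 4)))) = ((Y + t) + Y)/((1/(2*((-3*Y)*t - 4)))) = (t + 2*Y)/((1/(2*(-3*Y*t - 4)))) = (t + 2*Y)/((1/(2*(-4 - 3*Y*t)))) = (t + 2*Y)*(-8 - 6*Y*t) = (-8 - 6*Y*t)*(t + 2*Y))
-1283 + 1351*z(-(4 - 1*6), 31) = -1283 + 1351*(-2*(4 + 3*31*(-(4 - 1*6)))*(-(4 - 1*6) + 2*31)) = -1283 + 1351*(-2*(4 + 3*31*(-(4 - 6)))*(-(4 - 6) + 62)) = -1283 + 1351*(-2*(4 + 3*31*(-1*(-2)))*(-1*(-2) + 62)) = -1283 + 1351*(-2*(4 + 3*31*2)*(2 + 62)) = -1283 + 1351*(-2*(4 + 186)*64) = -1283 + 1351*(-2*190*64) = -1283 + 1351*(-24320) = -1283 - 32856320 = -32857603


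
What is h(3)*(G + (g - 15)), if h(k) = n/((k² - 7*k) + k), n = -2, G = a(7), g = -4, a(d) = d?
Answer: -8/3 ≈ -2.6667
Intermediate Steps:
G = 7
h(k) = -2/(k² - 6*k) (h(k) = -2/((k² - 7*k) + k) = -2/(k² - 6*k))
h(3)*(G + (g - 15)) = (-2/(3*(-6 + 3)))*(7 + (-4 - 15)) = (-2*⅓/(-3))*(7 - 19) = -2*⅓*(-⅓)*(-12) = (2/9)*(-12) = -8/3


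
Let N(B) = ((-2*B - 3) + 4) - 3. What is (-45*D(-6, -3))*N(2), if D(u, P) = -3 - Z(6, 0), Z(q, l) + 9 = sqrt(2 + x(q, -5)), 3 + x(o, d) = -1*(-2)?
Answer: 1350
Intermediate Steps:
x(o, d) = -1 (x(o, d) = -3 - 1*(-2) = -3 + 2 = -1)
Z(q, l) = -8 (Z(q, l) = -9 + sqrt(2 - 1) = -9 + sqrt(1) = -9 + 1 = -8)
N(B) = -2 - 2*B (N(B) = ((-3 - 2*B) + 4) - 3 = (1 - 2*B) - 3 = -2 - 2*B)
D(u, P) = 5 (D(u, P) = -3 - 1*(-8) = -3 + 8 = 5)
(-45*D(-6, -3))*N(2) = (-45*5)*(-2 - 2*2) = -225*(-2 - 4) = -225*(-6) = 1350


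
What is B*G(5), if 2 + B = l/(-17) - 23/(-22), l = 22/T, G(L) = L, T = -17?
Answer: -27925/6358 ≈ -4.3921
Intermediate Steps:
l = -22/17 (l = 22/(-17) = 22*(-1/17) = -22/17 ≈ -1.2941)
B = -5585/6358 (B = -2 + (-22/17/(-17) - 23/(-22)) = -2 + (-22/17*(-1/17) - 23*(-1/22)) = -2 + (22/289 + 23/22) = -2 + 7131/6358 = -5585/6358 ≈ -0.87842)
B*G(5) = -5585/6358*5 = -27925/6358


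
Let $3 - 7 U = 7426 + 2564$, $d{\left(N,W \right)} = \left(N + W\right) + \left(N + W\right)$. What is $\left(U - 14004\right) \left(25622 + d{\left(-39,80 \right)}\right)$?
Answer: $-396631080$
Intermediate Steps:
$d{\left(N,W \right)} = 2 N + 2 W$
$U = - \frac{9987}{7}$ ($U = \frac{3}{7} - \frac{7426 + 2564}{7} = \frac{3}{7} - \frac{9990}{7} = - \frac{9987}{7} \approx -1426.7$)
$\left(U - 14004\right) \left(25622 + d{\left(-39,80 \right)}\right) = \left(- \frac{9987}{7} - 14004\right) \left(25622 + \left(2 \left(-39\right) + 2 \cdot 80\right)\right) = - \frac{108015 \left(25622 + \left(-78 + 160\right)\right)}{7} = - \frac{108015 \left(25622 + 82\right)}{7} = \left(- \frac{108015}{7}\right) 25704 = -396631080$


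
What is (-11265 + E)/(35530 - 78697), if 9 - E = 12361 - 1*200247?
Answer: -176630/43167 ≈ -4.0918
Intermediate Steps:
E = 187895 (E = 9 - (12361 - 1*200247) = 9 - (12361 - 200247) = 9 - 1*(-187886) = 9 + 187886 = 187895)
(-11265 + E)/(35530 - 78697) = (-11265 + 187895)/(35530 - 78697) = 176630/(-43167) = 176630*(-1/43167) = -176630/43167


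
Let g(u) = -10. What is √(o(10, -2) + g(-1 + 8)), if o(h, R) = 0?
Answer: I*√10 ≈ 3.1623*I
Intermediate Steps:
√(o(10, -2) + g(-1 + 8)) = √(0 - 10) = √(-10) = I*√10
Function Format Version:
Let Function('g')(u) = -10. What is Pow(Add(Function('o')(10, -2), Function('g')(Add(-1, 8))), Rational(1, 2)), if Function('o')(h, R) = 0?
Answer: Mul(I, Pow(10, Rational(1, 2))) ≈ Mul(3.1623, I)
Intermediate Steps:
Pow(Add(Function('o')(10, -2), Function('g')(Add(-1, 8))), Rational(1, 2)) = Pow(Add(0, -10), Rational(1, 2)) = Pow(-10, Rational(1, 2)) = Mul(I, Pow(10, Rational(1, 2)))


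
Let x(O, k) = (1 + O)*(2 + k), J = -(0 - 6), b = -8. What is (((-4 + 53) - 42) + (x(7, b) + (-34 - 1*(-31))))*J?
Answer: -264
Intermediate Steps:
J = 6 (J = -1*(-6) = 6)
(((-4 + 53) - 42) + (x(7, b) + (-34 - 1*(-31))))*J = (((-4 + 53) - 42) + ((2 - 8 + 2*7 + 7*(-8)) + (-34 - 1*(-31))))*6 = ((49 - 42) + ((2 - 8 + 14 - 56) + (-34 + 31)))*6 = (7 + (-48 - 3))*6 = (7 - 51)*6 = -44*6 = -264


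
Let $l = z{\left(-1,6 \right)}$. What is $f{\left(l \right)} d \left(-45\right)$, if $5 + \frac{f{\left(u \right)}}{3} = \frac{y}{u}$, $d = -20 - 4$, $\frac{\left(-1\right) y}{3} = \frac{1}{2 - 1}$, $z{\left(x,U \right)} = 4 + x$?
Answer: $-19440$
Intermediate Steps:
$l = 3$ ($l = 4 - 1 = 3$)
$y = -3$ ($y = - \frac{3}{2 - 1} = - \frac{3}{1} = \left(-3\right) 1 = -3$)
$d = -24$ ($d = -20 - 4 = -24$)
$f{\left(u \right)} = -15 - \frac{9}{u}$ ($f{\left(u \right)} = -15 + 3 \left(- \frac{3}{u}\right) = -15 - \frac{9}{u}$)
$f{\left(l \right)} d \left(-45\right) = \left(-15 - \frac{9}{3}\right) \left(-24\right) \left(-45\right) = \left(-15 - 3\right) \left(-24\right) \left(-45\right) = \left(-18\right) \left(-24\right) \left(-45\right) = 432 \left(-45\right) = -19440$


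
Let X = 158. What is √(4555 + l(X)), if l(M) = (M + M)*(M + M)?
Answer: √104411 ≈ 323.13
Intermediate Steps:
l(M) = 4*M² (l(M) = (2*M)*(2*M) = 4*M²)
√(4555 + l(X)) = √(4555 + 4*158²) = √(4555 + 4*24964) = √(4555 + 99856) = √104411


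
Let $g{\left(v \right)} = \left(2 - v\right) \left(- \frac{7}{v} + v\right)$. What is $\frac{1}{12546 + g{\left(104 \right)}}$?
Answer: $\frac{52}{101133} \approx 0.00051417$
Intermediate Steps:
$g{\left(v \right)} = \left(2 - v\right) \left(v - \frac{7}{v}\right)$
$\frac{1}{12546 + g{\left(104 \right)}} = \frac{1}{12546 + \left(7 - 104^{2} - \frac{14}{104} + 2 \cdot 104\right)} = \frac{1}{12546 + \left(7 - 10816 - \frac{7}{52} + 208\right)} = \frac{1}{12546 - \frac{551259}{52}} = \frac{1}{\frac{101133}{52}} = \frac{52}{101133}$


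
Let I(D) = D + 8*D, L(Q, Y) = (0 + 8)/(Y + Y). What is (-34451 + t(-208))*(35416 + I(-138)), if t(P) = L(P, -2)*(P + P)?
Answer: -1148895706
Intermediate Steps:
L(Q, Y) = 4/Y (L(Q, Y) = 8/((2*Y)) = 8*(1/(2*Y)) = 4/Y)
I(D) = 9*D
t(P) = -4*P (t(P) = (4/(-2))*(P + P) = (4*(-½))*(2*P) = -4*P)
(-34451 + t(-208))*(35416 + I(-138)) = (-34451 - 4*(-208))*(35416 + 9*(-138)) = (-34451 + 832)*(35416 - 1242) = -33619*34174 = -1148895706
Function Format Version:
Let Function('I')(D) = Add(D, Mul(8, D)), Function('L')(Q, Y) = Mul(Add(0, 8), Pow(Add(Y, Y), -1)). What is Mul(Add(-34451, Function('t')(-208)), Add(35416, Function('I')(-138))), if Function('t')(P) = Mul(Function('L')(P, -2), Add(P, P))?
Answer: -1148895706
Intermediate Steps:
Function('L')(Q, Y) = Mul(4, Pow(Y, -1)) (Function('L')(Q, Y) = Mul(8, Pow(Mul(2, Y), -1)) = Mul(8, Mul(Rational(1, 2), Pow(Y, -1))) = Mul(4, Pow(Y, -1)))
Function('I')(D) = Mul(9, D)
Function('t')(P) = Mul(-4, P) (Function('t')(P) = Mul(Mul(4, Pow(-2, -1)), Add(P, P)) = Mul(Mul(4, Rational(-1, 2)), Mul(2, P)) = Mul(-2, Mul(2, P)) = Mul(-4, P))
Mul(Add(-34451, Function('t')(-208)), Add(35416, Function('I')(-138))) = Mul(Add(-34451, Mul(-4, -208)), Add(35416, Mul(9, -138))) = Mul(Add(-34451, 832), Add(35416, -1242)) = Mul(-33619, 34174) = -1148895706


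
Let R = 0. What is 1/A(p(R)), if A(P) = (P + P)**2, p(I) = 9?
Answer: 1/324 ≈ 0.0030864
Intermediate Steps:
A(P) = 4*P**2 (A(P) = (2*P)**2 = 4*P**2)
1/A(p(R)) = 1/(4*9**2) = 1/(4*81) = 1/324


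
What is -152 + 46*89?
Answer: 3942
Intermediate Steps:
-152 + 46*89 = -152 + 4094 = 3942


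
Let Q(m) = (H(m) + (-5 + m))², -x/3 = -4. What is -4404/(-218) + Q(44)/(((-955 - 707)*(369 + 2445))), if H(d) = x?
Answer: 1144242203/56642068 ≈ 20.201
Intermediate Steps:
x = 12 (x = -3*(-4) = 12)
H(d) = 12
Q(m) = (7 + m)² (Q(m) = (12 + (-5 + m))² = (7 + m)²)
-4404/(-218) + Q(44)/(((-955 - 707)*(369 + 2445))) = -4404/(-218) + (7 + 44)²/(((-955 - 707)*(369 + 2445))) = -4404*(-1/218) + 51²/((-1662*2814)) = 2202/109 + 2601/(-4676868) = 2202/109 + 2601*(-1/4676868) = 2202/109 - 289/519652 = 1144242203/56642068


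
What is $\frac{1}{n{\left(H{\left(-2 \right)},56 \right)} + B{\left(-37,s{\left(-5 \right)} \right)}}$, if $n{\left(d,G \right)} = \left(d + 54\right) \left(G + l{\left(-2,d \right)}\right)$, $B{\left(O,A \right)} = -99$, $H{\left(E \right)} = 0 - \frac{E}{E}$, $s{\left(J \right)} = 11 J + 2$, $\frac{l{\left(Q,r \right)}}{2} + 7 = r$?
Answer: $\frac{1}{2021} \approx 0.0004948$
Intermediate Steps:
$l{\left(Q,r \right)} = -14 + 2 r$
$s{\left(J \right)} = 2 + 11 J$
$H{\left(E \right)} = -1$ ($H{\left(E \right)} = 0 - 1 = -1$)
$n{\left(d,G \right)} = \left(54 + d\right) \left(-14 + G + 2 d\right)$ ($n{\left(d,G \right)} = \left(d + 54\right) \left(G + \left(-14 + 2 d\right)\right) = \left(54 + d\right) \left(-14 + G + 2 d\right)$)
$\frac{1}{n{\left(H{\left(-2 \right)},56 \right)} + B{\left(-37,s{\left(-5 \right)} \right)}} = \frac{1}{\left(-756 + 2 \left(-1\right)^{2} + 54 \cdot 56 + 94 \left(-1\right) + 56 \left(-1\right)\right) - 99} = \frac{1}{\left(-756 + 2 \cdot 1 + 3024 - 94 - 56\right) - 99} = \frac{1}{\left(-756 + 2 + 3024 - 94 - 56\right) - 99} = \frac{1}{2120 - 99} = \frac{1}{2021}$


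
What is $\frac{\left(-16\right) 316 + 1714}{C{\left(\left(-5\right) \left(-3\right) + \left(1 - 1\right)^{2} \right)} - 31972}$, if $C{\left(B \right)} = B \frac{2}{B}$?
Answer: $\frac{1671}{15985} \approx 0.10454$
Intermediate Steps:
$C{\left(B \right)} = 2$
$\frac{\left(-16\right) 316 + 1714}{C{\left(\left(-5\right) \left(-3\right) + \left(1 - 1\right)^{2} \right)} - 31972} = \frac{\left(-16\right) 316 + 1714}{2 - 31972} = \frac{-5056 + 1714}{-31970} = \left(-3342\right) \left(- \frac{1}{31970}\right) = \frac{1671}{15985}$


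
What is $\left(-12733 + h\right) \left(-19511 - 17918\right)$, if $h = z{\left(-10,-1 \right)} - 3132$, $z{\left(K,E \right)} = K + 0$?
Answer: $594185375$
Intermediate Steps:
$z{\left(K,E \right)} = K$
$h = -3142$ ($h = -10 - 3132 = -3142$)
$\left(-12733 + h\right) \left(-19511 - 17918\right) = \left(-12733 - 3142\right) \left(-19511 - 17918\right) = \left(-15875\right) \left(-37429\right) = 594185375$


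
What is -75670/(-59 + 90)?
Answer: -75670/31 ≈ -2441.0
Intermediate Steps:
-75670/(-59 + 90) = -75670/(1*31) = -75670/31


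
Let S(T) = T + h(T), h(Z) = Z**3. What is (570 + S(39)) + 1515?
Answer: 61443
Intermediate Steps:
S(T) = T + T**3
(570 + S(39)) + 1515 = (570 + (39 + 39**3)) + 1515 = (570 + (39 + 59319)) + 1515 = (570 + 59358) + 1515 = 59928 + 1515 = 61443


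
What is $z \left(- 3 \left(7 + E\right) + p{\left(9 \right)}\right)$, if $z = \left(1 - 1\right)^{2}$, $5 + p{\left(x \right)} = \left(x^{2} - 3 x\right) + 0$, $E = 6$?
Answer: $0$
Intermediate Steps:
$p{\left(x \right)} = -5 + x^{2} - 3 x$ ($p{\left(x \right)} = -5 + \left(\left(x^{2} - 3 x\right) + 0\right) = -5 + \left(x^{2} - 3 x\right) = -5 + x^{2} - 3 x$)
$z = 0$ ($z = 0^{2} = 0$)
$z \left(- 3 \left(7 + E\right) + p{\left(9 \right)}\right) = 0 \left(- 3 \left(7 + 6\right) - \left(32 - 81\right)\right) = 0 \left(\left(-3\right) 13 - -49\right) = 0 \left(-39 + 49\right) = 0 \cdot 10 = 0$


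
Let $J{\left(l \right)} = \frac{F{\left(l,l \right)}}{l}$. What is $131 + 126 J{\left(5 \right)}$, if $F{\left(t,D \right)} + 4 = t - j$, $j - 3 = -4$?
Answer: $\frac{907}{5} \approx 181.4$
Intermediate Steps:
$j = -1$ ($j = 3 - 4 = -1$)
$F{\left(t,D \right)} = -3 + t$ ($F{\left(t,D \right)} = -4 + \left(t - -1\right) = -4 + \left(t + 1\right) = -4 + \left(1 + t\right) = -3 + t$)
$J{\left(l \right)} = \frac{-3 + l}{l}$
$131 + 126 J{\left(5 \right)} = 131 + 126 \frac{-3 + 5}{5} = 131 + 126 \cdot \frac{1}{5} \cdot 2 = 131 + 126 \cdot \frac{2}{5} = 131 + \frac{252}{5} = \frac{907}{5}$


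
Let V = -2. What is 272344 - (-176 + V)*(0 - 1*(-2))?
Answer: 272700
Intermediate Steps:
272344 - (-176 + V)*(0 - 1*(-2)) = 272344 - (-176 - 2)*(0 - 1*(-2)) = 272344 - (-178)*(0 + 2) = 272344 - (-178)*2 = 272344 - 1*(-356) = 272344 + 356 = 272700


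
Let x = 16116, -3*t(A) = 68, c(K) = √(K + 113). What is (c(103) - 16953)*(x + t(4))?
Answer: -272830280 + 96560*√6 ≈ -2.7259e+8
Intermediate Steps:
c(K) = √(113 + K)
t(A) = -68/3 (t(A) = -⅓*68 = -68/3)
(c(103) - 16953)*(x + t(4)) = (√(113 + 103) - 16953)*(16116 - 68/3) = (√216 - 16953)*(48280/3) = (6*√6 - 16953)*(48280/3) = (-16953 + 6*√6)*(48280/3) = -272830280 + 96560*√6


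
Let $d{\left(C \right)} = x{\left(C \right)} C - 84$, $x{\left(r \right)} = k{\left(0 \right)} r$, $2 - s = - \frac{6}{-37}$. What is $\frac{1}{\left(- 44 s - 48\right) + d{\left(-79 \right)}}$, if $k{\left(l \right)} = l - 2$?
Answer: $- \frac{37}{469710} \approx -7.8772 \cdot 10^{-5}$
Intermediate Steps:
$s = \frac{68}{37}$ ($s = 2 - - \frac{6}{-37} = 2 - \left(-6\right) \left(- \frac{1}{37}\right) = 2 - \frac{6}{37} = \frac{68}{37} \approx 1.8378$)
$k{\left(l \right)} = -2 + l$ ($k{\left(l \right)} = l - 2 = -2 + l$)
$x{\left(r \right)} = - 2 r$ ($x{\left(r \right)} = \left(-2 + 0\right) r = - 2 r$)
$d{\left(C \right)} = -84 - 2 C^{2}$ ($d{\left(C \right)} = - 2 C C - 84 = - 2 C^{2} - 84 = -84 - 2 C^{2}$)
$\frac{1}{\left(- 44 s - 48\right) + d{\left(-79 \right)}} = \frac{1}{\left(\left(-44\right) \frac{68}{37} - 48\right) - \left(84 + 2 \left(-79\right)^{2}\right)} = \frac{1}{\left(- \frac{2992}{37} - 48\right) - 12566} = \frac{1}{- \frac{4768}{37} - 12566} = \frac{1}{- \frac{469710}{37}} = - \frac{37}{469710}$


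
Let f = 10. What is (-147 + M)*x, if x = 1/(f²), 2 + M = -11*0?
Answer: -149/100 ≈ -1.4900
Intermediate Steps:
M = -2 (M = -2 - 11*0 = -2 + 0 = -2)
x = 1/100 (x = 1/(10²) = 1/100 ≈ 0.010000)
(-147 + M)*x = (-147 - 2)*(1/100) = -149*1/100 = -149/100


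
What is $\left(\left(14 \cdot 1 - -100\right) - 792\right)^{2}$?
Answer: $459684$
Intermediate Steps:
$\left(\left(14 \cdot 1 - -100\right) - 792\right)^{2} = \left(\left(14 + 100\right) - 792\right)^{2} = \left(114 - 792\right)^{2} = \left(-678\right)^{2} = 459684$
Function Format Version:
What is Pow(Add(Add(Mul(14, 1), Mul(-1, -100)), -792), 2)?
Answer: 459684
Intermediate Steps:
Pow(Add(Add(Mul(14, 1), Mul(-1, -100)), -792), 2) = Pow(Add(Add(14, 100), -792), 2) = Pow(Add(114, -792), 2) = Pow(-678, 2) = 459684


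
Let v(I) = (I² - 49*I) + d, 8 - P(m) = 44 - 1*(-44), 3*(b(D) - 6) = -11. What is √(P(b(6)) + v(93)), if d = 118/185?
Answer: 3*√15259170/185 ≈ 63.345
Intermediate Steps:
b(D) = 7/3 (b(D) = 6 + (⅓)*(-11) = 6 - 11/3 = 7/3)
d = 118/185 (d = 118*(1/185) = 118/185 ≈ 0.63784)
P(m) = -80 (P(m) = 8 - (44 - 1*(-44)) = 8 - (44 + 44) = 8 - 1*88 = 8 - 88 = -80)
v(I) = 118/185 + I² - 49*I (v(I) = (I² - 49*I) + 118/185 = 118/185 + I² - 49*I)
√(P(b(6)) + v(93)) = √(-80 + (118/185 + 93² - 49*93)) = √(-80 + (118/185 + 8649 - 4557)) = √(-80 + 757138/185) = √(742338/185) = 3*√15259170/185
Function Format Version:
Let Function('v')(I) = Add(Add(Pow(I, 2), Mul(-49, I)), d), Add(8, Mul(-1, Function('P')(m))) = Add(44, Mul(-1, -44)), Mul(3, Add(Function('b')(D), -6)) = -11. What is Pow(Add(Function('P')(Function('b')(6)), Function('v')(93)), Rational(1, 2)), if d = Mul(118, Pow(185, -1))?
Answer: Mul(Rational(3, 185), Pow(15259170, Rational(1, 2))) ≈ 63.345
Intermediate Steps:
Function('b')(D) = Rational(7, 3) (Function('b')(D) = Add(6, Mul(Rational(1, 3), -11)) = Add(6, Rational(-11, 3)) = Rational(7, 3))
d = Rational(118, 185) (d = Mul(118, Rational(1, 185)) = Rational(118, 185) ≈ 0.63784)
Function('P')(m) = -80 (Function('P')(m) = Add(8, Mul(-1, Add(44, Mul(-1, -44)))) = Add(8, Mul(-1, Add(44, 44))) = Add(8, Mul(-1, 88)) = Add(8, -88) = -80)
Function('v')(I) = Add(Rational(118, 185), Pow(I, 2), Mul(-49, I)) (Function('v')(I) = Add(Add(Pow(I, 2), Mul(-49, I)), Rational(118, 185)) = Add(Rational(118, 185), Pow(I, 2), Mul(-49, I)))
Pow(Add(Function('P')(Function('b')(6)), Function('v')(93)), Rational(1, 2)) = Pow(Add(-80, Add(Rational(118, 185), Pow(93, 2), Mul(-49, 93))), Rational(1, 2)) = Pow(Add(-80, Add(Rational(118, 185), 8649, -4557)), Rational(1, 2)) = Pow(Add(-80, Rational(757138, 185)), Rational(1, 2)) = Pow(Rational(742338, 185), Rational(1, 2)) = Mul(Rational(3, 185), Pow(15259170, Rational(1, 2)))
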